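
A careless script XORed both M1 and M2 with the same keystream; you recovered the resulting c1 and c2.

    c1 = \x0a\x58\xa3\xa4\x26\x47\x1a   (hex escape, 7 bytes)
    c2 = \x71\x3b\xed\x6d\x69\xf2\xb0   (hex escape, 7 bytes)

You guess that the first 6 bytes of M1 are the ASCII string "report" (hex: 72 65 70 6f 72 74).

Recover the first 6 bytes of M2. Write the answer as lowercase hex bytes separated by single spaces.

First, c1 ⊕ c2 = (M1 ⊕ K) ⊕ (M2 ⊕ K) = M1 ⊕ M2, so the key drops out. Then M2 = (M1 ⊕ M2) ⊕ M1 over the first 6 bytes.
byte 0: (0a xor 71) xor 72 = 7b xor 72 = 09
byte 1: (58 xor 3b) xor 65 = 63 xor 65 = 06
byte 2: (a3 xor ed) xor 70 = 4e xor 70 = 3e
byte 3: (a4 xor 6d) xor 6f = c9 xor 6f = a6
byte 4: (26 xor 69) xor 72 = 4f xor 72 = 3d
byte 5: (47 xor f2) xor 74 = b5 xor 74 = c1

09 06 3e a6 3d c1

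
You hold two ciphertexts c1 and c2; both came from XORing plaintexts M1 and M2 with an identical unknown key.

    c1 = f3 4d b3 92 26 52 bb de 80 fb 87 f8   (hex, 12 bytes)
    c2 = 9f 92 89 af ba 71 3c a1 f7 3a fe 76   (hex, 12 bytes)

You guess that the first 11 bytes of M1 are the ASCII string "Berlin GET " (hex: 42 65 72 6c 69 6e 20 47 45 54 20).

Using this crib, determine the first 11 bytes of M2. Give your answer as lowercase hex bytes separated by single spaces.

First, c1 ⊕ c2 = (M1 ⊕ K) ⊕ (M2 ⊕ K) = M1 ⊕ M2, so the key drops out. Then M2 = (M1 ⊕ M2) ⊕ M1 over the first 11 bytes.
byte 0: (f3 XOR 9f) XOR 42 = 6c XOR 42 = 2e
byte 1: (4d XOR 92) XOR 65 = df XOR 65 = ba
byte 2: (b3 XOR 89) XOR 72 = 3a XOR 72 = 48
byte 3: (92 XOR af) XOR 6c = 3d XOR 6c = 51
byte 4: (26 XOR ba) XOR 69 = 9c XOR 69 = f5
byte 5: (52 XOR 71) XOR 6e = 23 XOR 6e = 4d
byte 6: (bb XOR 3c) XOR 20 = 87 XOR 20 = a7
byte 7: (de XOR a1) XOR 47 = 7f XOR 47 = 38
byte 8: (80 XOR f7) XOR 45 = 77 XOR 45 = 32
byte 9: (fb XOR 3a) XOR 54 = c1 XOR 54 = 95
byte 10: (87 XOR fe) XOR 20 = 79 XOR 20 = 59

2e ba 48 51 f5 4d a7 38 32 95 59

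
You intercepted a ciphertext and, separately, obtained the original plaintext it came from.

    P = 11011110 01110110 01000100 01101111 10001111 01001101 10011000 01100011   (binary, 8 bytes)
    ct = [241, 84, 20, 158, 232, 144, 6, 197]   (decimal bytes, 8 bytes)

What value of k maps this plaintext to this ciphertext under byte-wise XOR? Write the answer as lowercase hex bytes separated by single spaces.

Since ct = P ⊕ k, XORing both sides with P gives k = P ⊕ ct.
de XOR f1 = 2f
76 XOR 54 = 22
44 XOR 14 = 50
6f XOR 9e = f1
8f XOR e8 = 67
4d XOR 90 = dd
98 XOR 06 = 9e
63 XOR c5 = a6

2f 22 50 f1 67 dd 9e a6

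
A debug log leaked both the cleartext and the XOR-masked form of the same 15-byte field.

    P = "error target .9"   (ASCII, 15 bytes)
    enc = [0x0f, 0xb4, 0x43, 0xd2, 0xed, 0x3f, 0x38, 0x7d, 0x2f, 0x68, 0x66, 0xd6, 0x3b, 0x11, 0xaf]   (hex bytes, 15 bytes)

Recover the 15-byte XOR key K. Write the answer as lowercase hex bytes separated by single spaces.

6a c6 31 bd 9f 1f 4c 1c 5d 0f 03 a2 1b 3f 96

Since enc = P ⊕ K, XORing both sides with P gives K = P ⊕ enc.
65 xor 0f = 6a
72 xor b4 = c6
72 xor 43 = 31
6f xor d2 = bd
72 xor ed = 9f
20 xor 3f = 1f
74 xor 38 = 4c
61 xor 7d = 1c
72 xor 2f = 5d
67 xor 68 = 0f
65 xor 66 = 03
74 xor d6 = a2
20 xor 3b = 1b
2e xor 11 = 3f
39 xor af = 96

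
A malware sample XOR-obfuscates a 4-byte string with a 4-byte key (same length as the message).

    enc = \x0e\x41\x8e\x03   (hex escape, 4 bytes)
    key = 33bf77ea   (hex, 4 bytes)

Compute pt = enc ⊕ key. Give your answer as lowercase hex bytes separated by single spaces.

3d fe f9 e9

0e XOR 33 = 3d
41 XOR bf = fe
8e XOR 77 = f9
03 XOR ea = e9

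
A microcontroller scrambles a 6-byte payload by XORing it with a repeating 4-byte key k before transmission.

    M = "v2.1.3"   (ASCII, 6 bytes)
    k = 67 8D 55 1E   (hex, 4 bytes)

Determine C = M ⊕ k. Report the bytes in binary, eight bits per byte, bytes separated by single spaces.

The 4-byte key repeats, so the effective keystream is 67 8d 55 1e 67 8d.
byte 0: 76 ⊕ 67 = 11
byte 1: 32 ⊕ 8d = bf
byte 2: 2e ⊕ 55 = 7b
byte 3: 31 ⊕ 1e = 2f
byte 4: 2e ⊕ 67 = 49
byte 5: 33 ⊕ 8d = be

00010001 10111111 01111011 00101111 01001001 10111110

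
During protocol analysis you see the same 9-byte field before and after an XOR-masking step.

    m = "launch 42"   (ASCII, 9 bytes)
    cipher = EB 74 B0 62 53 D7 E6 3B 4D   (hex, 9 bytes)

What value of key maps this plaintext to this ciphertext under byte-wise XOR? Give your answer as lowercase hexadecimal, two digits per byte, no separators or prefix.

8715c50c30bfc60f7f

Since cipher = m ⊕ key, XORing both sides with m gives key = m ⊕ cipher.
byte 0: 6c XOR eb = 87
byte 1: 61 XOR 74 = 15
byte 2: 75 XOR b0 = c5
byte 3: 6e XOR 62 = 0c
byte 4: 63 XOR 53 = 30
byte 5: 68 XOR d7 = bf
byte 6: 20 XOR e6 = c6
byte 7: 34 XOR 3b = 0f
byte 8: 32 XOR 4d = 7f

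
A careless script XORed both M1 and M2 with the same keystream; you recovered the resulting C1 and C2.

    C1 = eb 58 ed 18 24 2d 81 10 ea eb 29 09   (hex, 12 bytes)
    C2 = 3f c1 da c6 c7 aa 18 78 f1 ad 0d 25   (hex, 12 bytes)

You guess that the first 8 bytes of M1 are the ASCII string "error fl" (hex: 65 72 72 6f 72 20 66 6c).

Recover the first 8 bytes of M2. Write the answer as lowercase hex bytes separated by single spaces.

b1 eb 45 b1 91 a7 ff 04

First, C1 ⊕ C2 = (M1 ⊕ K) ⊕ (M2 ⊕ K) = M1 ⊕ M2, so the key drops out. Then M2 = (M1 ⊕ M2) ⊕ M1 over the first 8 bytes.
byte 0: (eb xor 3f) xor 65 = d4 xor 65 = b1
byte 1: (58 xor c1) xor 72 = 99 xor 72 = eb
byte 2: (ed xor da) xor 72 = 37 xor 72 = 45
byte 3: (18 xor c6) xor 6f = de xor 6f = b1
byte 4: (24 xor c7) xor 72 = e3 xor 72 = 91
byte 5: (2d xor aa) xor 20 = 87 xor 20 = a7
byte 6: (81 xor 18) xor 66 = 99 xor 66 = ff
byte 7: (10 xor 78) xor 6c = 68 xor 6c = 04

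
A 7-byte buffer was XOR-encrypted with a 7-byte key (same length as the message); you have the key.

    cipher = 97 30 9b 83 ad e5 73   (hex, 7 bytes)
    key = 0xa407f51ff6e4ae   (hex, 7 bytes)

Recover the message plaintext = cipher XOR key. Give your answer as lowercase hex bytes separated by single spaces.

97 ⊕ a4 = 33
30 ⊕ 07 = 37
9b ⊕ f5 = 6e
83 ⊕ 1f = 9c
ad ⊕ f6 = 5b
e5 ⊕ e4 = 01
73 ⊕ ae = dd

33 37 6e 9c 5b 01 dd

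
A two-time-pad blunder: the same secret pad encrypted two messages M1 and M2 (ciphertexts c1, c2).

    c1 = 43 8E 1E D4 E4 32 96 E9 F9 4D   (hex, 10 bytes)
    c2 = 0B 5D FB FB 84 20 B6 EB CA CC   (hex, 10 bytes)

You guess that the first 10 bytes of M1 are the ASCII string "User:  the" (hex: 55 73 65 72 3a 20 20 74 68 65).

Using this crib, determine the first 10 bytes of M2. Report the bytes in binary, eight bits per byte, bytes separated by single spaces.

00011101 10100000 10000000 01011101 01011010 00110010 00000000 01110110 01011011 11100100

First, c1 ⊕ c2 = (M1 ⊕ K) ⊕ (M2 ⊕ K) = M1 ⊕ M2, so the key drops out. Then M2 = (M1 ⊕ M2) ⊕ M1 over the first 10 bytes.
byte 0: (43 ^ 0b) ^ 55 = 48 ^ 55 = 1d
byte 1: (8e ^ 5d) ^ 73 = d3 ^ 73 = a0
byte 2: (1e ^ fb) ^ 65 = e5 ^ 65 = 80
byte 3: (d4 ^ fb) ^ 72 = 2f ^ 72 = 5d
byte 4: (e4 ^ 84) ^ 3a = 60 ^ 3a = 5a
byte 5: (32 ^ 20) ^ 20 = 12 ^ 20 = 32
byte 6: (96 ^ b6) ^ 20 = 20 ^ 20 = 00
byte 7: (e9 ^ eb) ^ 74 = 02 ^ 74 = 76
byte 8: (f9 ^ ca) ^ 68 = 33 ^ 68 = 5b
byte 9: (4d ^ cc) ^ 65 = 81 ^ 65 = e4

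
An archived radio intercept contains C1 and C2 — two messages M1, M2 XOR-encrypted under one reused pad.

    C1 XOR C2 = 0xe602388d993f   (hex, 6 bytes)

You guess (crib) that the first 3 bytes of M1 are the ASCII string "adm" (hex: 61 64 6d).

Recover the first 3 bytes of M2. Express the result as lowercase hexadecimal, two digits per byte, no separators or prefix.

Since C1 ⊕ C2 = M1 ⊕ M2, XORing with the guessed M1 bytes yields the corresponding M2 bytes: M2 = (C1 ⊕ C2) ⊕ M1.
230 xor  97 = 135
  2 xor 100 = 102
 56 xor 109 =  85

876655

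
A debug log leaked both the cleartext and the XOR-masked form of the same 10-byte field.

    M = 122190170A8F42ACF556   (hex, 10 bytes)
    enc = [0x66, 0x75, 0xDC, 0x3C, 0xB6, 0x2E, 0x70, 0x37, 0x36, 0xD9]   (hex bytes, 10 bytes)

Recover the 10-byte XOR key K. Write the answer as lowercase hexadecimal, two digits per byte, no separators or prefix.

74544c2bbca1329bc38f

Since enc = M ⊕ K, XORing both sides with M gives K = M ⊕ enc.
byte 0: 12 XOR 66 = 74
byte 1: 21 XOR 75 = 54
byte 2: 90 XOR dc = 4c
byte 3: 17 XOR 3c = 2b
byte 4: 0a XOR b6 = bc
byte 5: 8f XOR 2e = a1
byte 6: 42 XOR 70 = 32
byte 7: ac XOR 37 = 9b
byte 8: f5 XOR 36 = c3
byte 9: 56 XOR d9 = 8f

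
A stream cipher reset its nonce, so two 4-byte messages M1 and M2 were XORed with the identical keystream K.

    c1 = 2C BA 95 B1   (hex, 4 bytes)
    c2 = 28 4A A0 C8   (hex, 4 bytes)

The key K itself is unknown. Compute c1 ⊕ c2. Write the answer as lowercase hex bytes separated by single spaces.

c1 ⊕ c2 = (M1 ⊕ K) ⊕ (M2 ⊕ K) = M1 ⊕ M2 — the shared key cancels under XOR.
 44 xor  40 =   4
186 xor  74 = 240
149 xor 160 =  53
177 xor 200 = 121

04 f0 35 79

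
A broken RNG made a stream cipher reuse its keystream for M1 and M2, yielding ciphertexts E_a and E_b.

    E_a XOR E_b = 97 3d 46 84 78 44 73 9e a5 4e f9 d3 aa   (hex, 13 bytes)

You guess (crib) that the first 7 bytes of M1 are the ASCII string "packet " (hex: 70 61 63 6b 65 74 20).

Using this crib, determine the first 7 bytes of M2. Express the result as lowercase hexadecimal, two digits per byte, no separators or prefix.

Since E_a ⊕ E_b = M1 ⊕ M2, XORing with the guessed M1 bytes yields the corresponding M2 bytes: M2 = (E_a ⊕ E_b) ⊕ M1.
10010111 ^ 01110000 = 11100111
00111101 ^ 01100001 = 01011100
01000110 ^ 01100011 = 00100101
10000100 ^ 01101011 = 11101111
01111000 ^ 01100101 = 00011101
01000100 ^ 01110100 = 00110000
01110011 ^ 00100000 = 01010011

e75c25ef1d3053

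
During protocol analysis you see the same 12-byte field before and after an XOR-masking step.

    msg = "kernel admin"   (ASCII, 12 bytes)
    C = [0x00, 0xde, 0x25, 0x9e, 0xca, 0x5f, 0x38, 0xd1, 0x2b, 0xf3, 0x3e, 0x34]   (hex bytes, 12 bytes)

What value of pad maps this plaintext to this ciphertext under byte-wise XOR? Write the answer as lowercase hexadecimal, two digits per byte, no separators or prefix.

Since C = msg ⊕ pad, XORing both sides with msg gives pad = msg ⊕ C.
01101011 XOR 00000000 = 01101011
01100101 XOR 11011110 = 10111011
01110010 XOR 00100101 = 01010111
01101110 XOR 10011110 = 11110000
01100101 XOR 11001010 = 10101111
01101100 XOR 01011111 = 00110011
00100000 XOR 00111000 = 00011000
01100001 XOR 11010001 = 10110000
01100100 XOR 00101011 = 01001111
01101101 XOR 11110011 = 10011110
01101001 XOR 00111110 = 01010111
01101110 XOR 00110100 = 01011010

6bbb57f0af3318b04f9e575a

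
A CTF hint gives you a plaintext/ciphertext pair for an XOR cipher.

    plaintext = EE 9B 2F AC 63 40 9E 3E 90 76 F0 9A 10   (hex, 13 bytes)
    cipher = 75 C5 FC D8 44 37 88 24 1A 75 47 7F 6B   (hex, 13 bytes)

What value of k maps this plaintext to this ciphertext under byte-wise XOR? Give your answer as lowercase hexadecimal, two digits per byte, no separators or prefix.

9b5ed3742777161a8a03b7e57b

Since cipher = plaintext ⊕ k, XORing both sides with plaintext gives k = plaintext ⊕ cipher.
ee ⊕ 75 = 9b
9b ⊕ c5 = 5e
2f ⊕ fc = d3
ac ⊕ d8 = 74
63 ⊕ 44 = 27
40 ⊕ 37 = 77
9e ⊕ 88 = 16
3e ⊕ 24 = 1a
90 ⊕ 1a = 8a
76 ⊕ 75 = 03
f0 ⊕ 47 = b7
9a ⊕ 7f = e5
10 ⊕ 6b = 7b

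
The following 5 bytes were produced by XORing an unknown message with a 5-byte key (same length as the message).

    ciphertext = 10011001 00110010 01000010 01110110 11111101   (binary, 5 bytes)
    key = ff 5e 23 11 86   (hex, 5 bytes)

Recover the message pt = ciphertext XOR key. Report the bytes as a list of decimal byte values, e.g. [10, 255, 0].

XOR is its own inverse, so applying the key byte-wise gives the result directly.
99 ⊕ ff = 66
32 ⊕ 5e = 6c
42 ⊕ 23 = 61
76 ⊕ 11 = 67
fd ⊕ 86 = 7b

[102, 108, 97, 103, 123]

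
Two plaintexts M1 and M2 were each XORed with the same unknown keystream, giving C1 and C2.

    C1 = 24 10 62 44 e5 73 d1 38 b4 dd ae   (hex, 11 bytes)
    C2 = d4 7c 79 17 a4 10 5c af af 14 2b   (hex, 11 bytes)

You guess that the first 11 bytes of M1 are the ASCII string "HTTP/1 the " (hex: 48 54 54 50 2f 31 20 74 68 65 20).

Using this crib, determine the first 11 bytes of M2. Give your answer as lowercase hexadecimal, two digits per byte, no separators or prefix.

First, C1 ⊕ C2 = (M1 ⊕ K) ⊕ (M2 ⊕ K) = M1 ⊕ M2, so the key drops out. Then M2 = (M1 ⊕ M2) ⊕ M1 over the first 11 bytes.
byte 0: (24 ^ d4) ^ 48 = f0 ^ 48 = b8
byte 1: (10 ^ 7c) ^ 54 = 6c ^ 54 = 38
byte 2: (62 ^ 79) ^ 54 = 1b ^ 54 = 4f
byte 3: (44 ^ 17) ^ 50 = 53 ^ 50 = 03
byte 4: (e5 ^ a4) ^ 2f = 41 ^ 2f = 6e
byte 5: (73 ^ 10) ^ 31 = 63 ^ 31 = 52
byte 6: (d1 ^ 5c) ^ 20 = 8d ^ 20 = ad
byte 7: (38 ^ af) ^ 74 = 97 ^ 74 = e3
byte 8: (b4 ^ af) ^ 68 = 1b ^ 68 = 73
byte 9: (dd ^ 14) ^ 65 = c9 ^ 65 = ac
byte 10: (ae ^ 2b) ^ 20 = 85 ^ 20 = a5

b8384f036e52ade373aca5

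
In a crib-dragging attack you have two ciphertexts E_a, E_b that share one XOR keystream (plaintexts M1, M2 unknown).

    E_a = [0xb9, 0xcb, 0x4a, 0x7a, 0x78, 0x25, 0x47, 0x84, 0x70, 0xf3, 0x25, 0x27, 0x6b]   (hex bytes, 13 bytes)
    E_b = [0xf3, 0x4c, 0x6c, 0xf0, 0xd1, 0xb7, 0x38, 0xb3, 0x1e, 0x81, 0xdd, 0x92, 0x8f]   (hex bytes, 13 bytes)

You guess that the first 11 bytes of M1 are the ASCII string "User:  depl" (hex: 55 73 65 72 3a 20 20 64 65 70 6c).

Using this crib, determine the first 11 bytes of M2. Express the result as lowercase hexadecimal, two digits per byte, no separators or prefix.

1ff443f893b25f530b0294

First, E_a ⊕ E_b = (M1 ⊕ K) ⊕ (M2 ⊕ K) = M1 ⊕ M2, so the key drops out. Then M2 = (M1 ⊕ M2) ⊕ M1 over the first 11 bytes.
byte 0: (b9 ^ f3) ^ 55 = 4a ^ 55 = 1f
byte 1: (cb ^ 4c) ^ 73 = 87 ^ 73 = f4
byte 2: (4a ^ 6c) ^ 65 = 26 ^ 65 = 43
byte 3: (7a ^ f0) ^ 72 = 8a ^ 72 = f8
byte 4: (78 ^ d1) ^ 3a = a9 ^ 3a = 93
byte 5: (25 ^ b7) ^ 20 = 92 ^ 20 = b2
byte 6: (47 ^ 38) ^ 20 = 7f ^ 20 = 5f
byte 7: (84 ^ b3) ^ 64 = 37 ^ 64 = 53
byte 8: (70 ^ 1e) ^ 65 = 6e ^ 65 = 0b
byte 9: (f3 ^ 81) ^ 70 = 72 ^ 70 = 02
byte 10: (25 ^ dd) ^ 6c = f8 ^ 6c = 94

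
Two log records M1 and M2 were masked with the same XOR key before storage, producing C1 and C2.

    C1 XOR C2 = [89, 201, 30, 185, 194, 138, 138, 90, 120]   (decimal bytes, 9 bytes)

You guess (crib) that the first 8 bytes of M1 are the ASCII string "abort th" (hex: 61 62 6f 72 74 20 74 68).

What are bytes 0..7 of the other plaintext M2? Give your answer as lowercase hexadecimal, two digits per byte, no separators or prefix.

Since C1 ⊕ C2 = M1 ⊕ M2, XORing with the guessed M1 bytes yields the corresponding M2 bytes: M2 = (C1 ⊕ C2) ⊕ M1.
01011001 ^ 01100001 = 00111000
11001001 ^ 01100010 = 10101011
00011110 ^ 01101111 = 01110001
10111001 ^ 01110010 = 11001011
11000010 ^ 01110100 = 10110110
10001010 ^ 00100000 = 10101010
10001010 ^ 01110100 = 11111110
01011010 ^ 01101000 = 00110010

38ab71cbb6aafe32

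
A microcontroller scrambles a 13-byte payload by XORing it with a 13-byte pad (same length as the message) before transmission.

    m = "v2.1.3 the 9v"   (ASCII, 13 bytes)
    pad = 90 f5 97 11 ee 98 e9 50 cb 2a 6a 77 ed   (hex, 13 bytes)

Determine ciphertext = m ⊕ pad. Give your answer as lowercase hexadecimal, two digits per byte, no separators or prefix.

XOR is its own inverse, so applying the key byte-wise gives the result directly.
byte 0: 76 ^ 90 = e6
byte 1: 32 ^ f5 = c7
byte 2: 2e ^ 97 = b9
byte 3: 31 ^ 11 = 20
byte 4: 2e ^ ee = c0
byte 5: 33 ^ 98 = ab
byte 6: 20 ^ e9 = c9
byte 7: 74 ^ 50 = 24
byte 8: 68 ^ cb = a3
byte 9: 65 ^ 2a = 4f
byte 10: 20 ^ 6a = 4a
byte 11: 39 ^ 77 = 4e
byte 12: 76 ^ ed = 9b

e6c7b920c0abc924a34f4a4e9b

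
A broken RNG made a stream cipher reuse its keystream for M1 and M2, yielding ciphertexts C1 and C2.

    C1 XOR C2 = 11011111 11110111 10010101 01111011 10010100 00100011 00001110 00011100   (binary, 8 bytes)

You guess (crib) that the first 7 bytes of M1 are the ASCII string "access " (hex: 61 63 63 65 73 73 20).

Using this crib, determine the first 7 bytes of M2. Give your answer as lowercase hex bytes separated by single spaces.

be 94 f6 1e e7 50 2e

Since C1 ⊕ C2 = M1 ⊕ M2, XORing with the guessed M1 bytes yields the corresponding M2 bytes: M2 = (C1 ⊕ C2) ⊕ M1.
df ⊕ 61 = be
f7 ⊕ 63 = 94
95 ⊕ 63 = f6
7b ⊕ 65 = 1e
94 ⊕ 73 = e7
23 ⊕ 73 = 50
0e ⊕ 20 = 2e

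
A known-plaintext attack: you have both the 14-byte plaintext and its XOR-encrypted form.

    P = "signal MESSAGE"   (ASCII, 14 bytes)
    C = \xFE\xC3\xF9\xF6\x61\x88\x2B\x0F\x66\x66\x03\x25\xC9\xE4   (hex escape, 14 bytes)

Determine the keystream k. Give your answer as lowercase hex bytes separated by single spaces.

Since C = P ⊕ k, XORing both sides with P gives k = P ⊕ C.
byte 0: 73 XOR fe = 8d
byte 1: 69 XOR c3 = aa
byte 2: 67 XOR f9 = 9e
byte 3: 6e XOR f6 = 98
byte 4: 61 XOR 61 = 00
byte 5: 6c XOR 88 = e4
byte 6: 20 XOR 2b = 0b
byte 7: 4d XOR 0f = 42
byte 8: 45 XOR 66 = 23
byte 9: 53 XOR 66 = 35
byte 10: 53 XOR 03 = 50
byte 11: 41 XOR 25 = 64
byte 12: 47 XOR c9 = 8e
byte 13: 45 XOR e4 = a1

8d aa 9e 98 00 e4 0b 42 23 35 50 64 8e a1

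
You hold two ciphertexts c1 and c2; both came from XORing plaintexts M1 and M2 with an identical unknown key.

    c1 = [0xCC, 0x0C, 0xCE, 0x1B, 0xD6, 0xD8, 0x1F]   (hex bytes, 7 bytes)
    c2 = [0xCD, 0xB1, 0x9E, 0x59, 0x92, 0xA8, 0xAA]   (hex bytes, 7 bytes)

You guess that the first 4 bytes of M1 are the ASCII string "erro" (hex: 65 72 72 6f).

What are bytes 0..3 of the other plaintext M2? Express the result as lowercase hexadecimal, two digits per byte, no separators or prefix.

64cf222d

First, c1 ⊕ c2 = (M1 ⊕ K) ⊕ (M2 ⊕ K) = M1 ⊕ M2, so the key drops out. Then M2 = (M1 ⊕ M2) ⊕ M1 over the first 4 bytes.
byte 0: (cc ⊕ cd) ⊕ 65 = 01 ⊕ 65 = 64
byte 1: (0c ⊕ b1) ⊕ 72 = bd ⊕ 72 = cf
byte 2: (ce ⊕ 9e) ⊕ 72 = 50 ⊕ 72 = 22
byte 3: (1b ⊕ 59) ⊕ 6f = 42 ⊕ 6f = 2d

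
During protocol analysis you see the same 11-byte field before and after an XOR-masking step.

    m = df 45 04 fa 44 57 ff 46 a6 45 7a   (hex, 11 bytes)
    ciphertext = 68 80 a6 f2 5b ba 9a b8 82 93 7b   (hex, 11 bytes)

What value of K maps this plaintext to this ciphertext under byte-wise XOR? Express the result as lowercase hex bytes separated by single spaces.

b7 c5 a2 08 1f ed 65 fe 24 d6 01

Since ciphertext = m ⊕ K, XORing both sides with m gives K = m ⊕ ciphertext.
byte 0: df ⊕ 68 = b7
byte 1: 45 ⊕ 80 = c5
byte 2: 04 ⊕ a6 = a2
byte 3: fa ⊕ f2 = 08
byte 4: 44 ⊕ 5b = 1f
byte 5: 57 ⊕ ba = ed
byte 6: ff ⊕ 9a = 65
byte 7: 46 ⊕ b8 = fe
byte 8: a6 ⊕ 82 = 24
byte 9: 45 ⊕ 93 = d6
byte 10: 7a ⊕ 7b = 01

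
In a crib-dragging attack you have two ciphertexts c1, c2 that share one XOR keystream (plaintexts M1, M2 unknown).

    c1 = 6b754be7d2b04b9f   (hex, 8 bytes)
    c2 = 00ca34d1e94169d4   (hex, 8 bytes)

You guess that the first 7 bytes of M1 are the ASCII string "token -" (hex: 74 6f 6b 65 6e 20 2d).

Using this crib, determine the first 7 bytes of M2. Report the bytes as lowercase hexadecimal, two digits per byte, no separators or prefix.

First, c1 ⊕ c2 = (M1 ⊕ K) ⊕ (M2 ⊕ K) = M1 ⊕ M2, so the key drops out. Then M2 = (M1 ⊕ M2) ⊕ M1 over the first 7 bytes.
byte 0: (6b ⊕ 00) ⊕ 74 = 6b ⊕ 74 = 1f
byte 1: (75 ⊕ ca) ⊕ 6f = bf ⊕ 6f = d0
byte 2: (4b ⊕ 34) ⊕ 6b = 7f ⊕ 6b = 14
byte 3: (e7 ⊕ d1) ⊕ 65 = 36 ⊕ 65 = 53
byte 4: (d2 ⊕ e9) ⊕ 6e = 3b ⊕ 6e = 55
byte 5: (b0 ⊕ 41) ⊕ 20 = f1 ⊕ 20 = d1
byte 6: (4b ⊕ 69) ⊕ 2d = 22 ⊕ 2d = 0f

1fd0145355d10f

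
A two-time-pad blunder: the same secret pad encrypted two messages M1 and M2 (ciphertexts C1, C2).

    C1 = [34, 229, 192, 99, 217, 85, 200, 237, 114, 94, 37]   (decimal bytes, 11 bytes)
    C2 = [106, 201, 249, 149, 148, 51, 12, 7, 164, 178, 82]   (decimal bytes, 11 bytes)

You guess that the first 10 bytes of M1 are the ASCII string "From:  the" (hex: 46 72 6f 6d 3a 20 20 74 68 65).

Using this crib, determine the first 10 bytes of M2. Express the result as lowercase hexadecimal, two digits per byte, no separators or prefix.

First, C1 ⊕ C2 = (M1 ⊕ K) ⊕ (M2 ⊕ K) = M1 ⊕ M2, so the key drops out. Then M2 = (M1 ⊕ M2) ⊕ M1 over the first 10 bytes.
byte 0: (22 ⊕ 6a) ⊕ 46 = 48 ⊕ 46 = 0e
byte 1: (e5 ⊕ c9) ⊕ 72 = 2c ⊕ 72 = 5e
byte 2: (c0 ⊕ f9) ⊕ 6f = 39 ⊕ 6f = 56
byte 3: (63 ⊕ 95) ⊕ 6d = f6 ⊕ 6d = 9b
byte 4: (d9 ⊕ 94) ⊕ 3a = 4d ⊕ 3a = 77
byte 5: (55 ⊕ 33) ⊕ 20 = 66 ⊕ 20 = 46
byte 6: (c8 ⊕ 0c) ⊕ 20 = c4 ⊕ 20 = e4
byte 7: (ed ⊕ 07) ⊕ 74 = ea ⊕ 74 = 9e
byte 8: (72 ⊕ a4) ⊕ 68 = d6 ⊕ 68 = be
byte 9: (5e ⊕ b2) ⊕ 65 = ec ⊕ 65 = 89

0e5e569b7746e49ebe89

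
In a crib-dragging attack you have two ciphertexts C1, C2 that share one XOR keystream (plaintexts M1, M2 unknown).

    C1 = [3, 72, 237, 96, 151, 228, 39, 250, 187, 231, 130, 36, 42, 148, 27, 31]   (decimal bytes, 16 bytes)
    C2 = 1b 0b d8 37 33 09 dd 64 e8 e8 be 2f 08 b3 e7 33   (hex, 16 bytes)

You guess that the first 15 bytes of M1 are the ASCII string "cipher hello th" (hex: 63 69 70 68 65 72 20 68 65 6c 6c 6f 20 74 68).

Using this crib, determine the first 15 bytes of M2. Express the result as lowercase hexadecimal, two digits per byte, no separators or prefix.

7b2a453fc19fdaf636635064025394

First, C1 ⊕ C2 = (M1 ⊕ K) ⊕ (M2 ⊕ K) = M1 ⊕ M2, so the key drops out. Then M2 = (M1 ⊕ M2) ⊕ M1 over the first 15 bytes.
byte 0: (03 ^ 1b) ^ 63 = 18 ^ 63 = 7b
byte 1: (48 ^ 0b) ^ 69 = 43 ^ 69 = 2a
byte 2: (ed ^ d8) ^ 70 = 35 ^ 70 = 45
byte 3: (60 ^ 37) ^ 68 = 57 ^ 68 = 3f
byte 4: (97 ^ 33) ^ 65 = a4 ^ 65 = c1
byte 5: (e4 ^ 09) ^ 72 = ed ^ 72 = 9f
byte 6: (27 ^ dd) ^ 20 = fa ^ 20 = da
byte 7: (fa ^ 64) ^ 68 = 9e ^ 68 = f6
byte 8: (bb ^ e8) ^ 65 = 53 ^ 65 = 36
byte 9: (e7 ^ e8) ^ 6c = 0f ^ 6c = 63
byte 10: (82 ^ be) ^ 6c = 3c ^ 6c = 50
byte 11: (24 ^ 2f) ^ 6f = 0b ^ 6f = 64
byte 12: (2a ^ 08) ^ 20 = 22 ^ 20 = 02
byte 13: (94 ^ b3) ^ 74 = 27 ^ 74 = 53
byte 14: (1b ^ e7) ^ 68 = fc ^ 68 = 94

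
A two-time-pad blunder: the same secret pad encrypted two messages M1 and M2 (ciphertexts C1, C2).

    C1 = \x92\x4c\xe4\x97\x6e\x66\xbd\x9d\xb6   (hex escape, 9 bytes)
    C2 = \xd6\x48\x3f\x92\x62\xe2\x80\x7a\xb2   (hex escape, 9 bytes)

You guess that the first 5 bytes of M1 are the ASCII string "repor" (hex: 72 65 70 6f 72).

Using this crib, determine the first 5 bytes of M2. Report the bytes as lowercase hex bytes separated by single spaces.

First, C1 ⊕ C2 = (M1 ⊕ K) ⊕ (M2 ⊕ K) = M1 ⊕ M2, so the key drops out. Then M2 = (M1 ⊕ M2) ⊕ M1 over the first 5 bytes.
byte 0: (92 ^ d6) ^ 72 = 44 ^ 72 = 36
byte 1: (4c ^ 48) ^ 65 = 04 ^ 65 = 61
byte 2: (e4 ^ 3f) ^ 70 = db ^ 70 = ab
byte 3: (97 ^ 92) ^ 6f = 05 ^ 6f = 6a
byte 4: (6e ^ 62) ^ 72 = 0c ^ 72 = 7e

36 61 ab 6a 7e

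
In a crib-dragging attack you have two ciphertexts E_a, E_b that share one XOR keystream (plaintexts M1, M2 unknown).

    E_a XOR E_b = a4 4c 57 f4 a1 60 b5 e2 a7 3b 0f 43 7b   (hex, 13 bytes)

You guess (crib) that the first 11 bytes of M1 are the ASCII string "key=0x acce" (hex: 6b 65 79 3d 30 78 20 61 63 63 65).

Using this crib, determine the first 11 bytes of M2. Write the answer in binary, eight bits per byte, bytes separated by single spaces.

11001111 00101001 00101110 11001001 10010001 00011000 10010101 10000011 11000100 01011000 01101010

Since E_a ⊕ E_b = M1 ⊕ M2, XORing with the guessed M1 bytes yields the corresponding M2 bytes: M2 = (E_a ⊕ E_b) ⊕ M1.
a4 XOR 6b = cf
4c XOR 65 = 29
57 XOR 79 = 2e
f4 XOR 3d = c9
a1 XOR 30 = 91
60 XOR 78 = 18
b5 XOR 20 = 95
e2 XOR 61 = 83
a7 XOR 63 = c4
3b XOR 63 = 58
0f XOR 65 = 6a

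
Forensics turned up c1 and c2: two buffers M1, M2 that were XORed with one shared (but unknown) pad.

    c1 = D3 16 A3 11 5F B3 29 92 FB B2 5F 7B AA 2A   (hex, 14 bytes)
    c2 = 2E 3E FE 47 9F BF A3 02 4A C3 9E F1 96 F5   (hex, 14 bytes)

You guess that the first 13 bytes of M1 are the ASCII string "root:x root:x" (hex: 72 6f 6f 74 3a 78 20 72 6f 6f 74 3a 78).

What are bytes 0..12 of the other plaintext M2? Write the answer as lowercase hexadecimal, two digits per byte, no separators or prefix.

8f473222fa74aae2de1eb5b044

First, c1 ⊕ c2 = (M1 ⊕ K) ⊕ (M2 ⊕ K) = M1 ⊕ M2, so the key drops out. Then M2 = (M1 ⊕ M2) ⊕ M1 over the first 13 bytes.
byte 0: (d3 XOR 2e) XOR 72 = fd XOR 72 = 8f
byte 1: (16 XOR 3e) XOR 6f = 28 XOR 6f = 47
byte 2: (a3 XOR fe) XOR 6f = 5d XOR 6f = 32
byte 3: (11 XOR 47) XOR 74 = 56 XOR 74 = 22
byte 4: (5f XOR 9f) XOR 3a = c0 XOR 3a = fa
byte 5: (b3 XOR bf) XOR 78 = 0c XOR 78 = 74
byte 6: (29 XOR a3) XOR 20 = 8a XOR 20 = aa
byte 7: (92 XOR 02) XOR 72 = 90 XOR 72 = e2
byte 8: (fb XOR 4a) XOR 6f = b1 XOR 6f = de
byte 9: (b2 XOR c3) XOR 6f = 71 XOR 6f = 1e
byte 10: (5f XOR 9e) XOR 74 = c1 XOR 74 = b5
byte 11: (7b XOR f1) XOR 3a = 8a XOR 3a = b0
byte 12: (aa XOR 96) XOR 78 = 3c XOR 78 = 44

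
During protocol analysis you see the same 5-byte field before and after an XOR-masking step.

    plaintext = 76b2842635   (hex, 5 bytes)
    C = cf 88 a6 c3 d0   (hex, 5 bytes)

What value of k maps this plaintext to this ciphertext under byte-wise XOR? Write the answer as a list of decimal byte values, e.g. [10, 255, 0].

Since C = plaintext ⊕ k, XORing both sides with plaintext gives k = plaintext ⊕ C.
01110110 ⊕ 11001111 = 10111001
10110010 ⊕ 10001000 = 00111010
10000100 ⊕ 10100110 = 00100010
00100110 ⊕ 11000011 = 11100101
00110101 ⊕ 11010000 = 11100101

[185, 58, 34, 229, 229]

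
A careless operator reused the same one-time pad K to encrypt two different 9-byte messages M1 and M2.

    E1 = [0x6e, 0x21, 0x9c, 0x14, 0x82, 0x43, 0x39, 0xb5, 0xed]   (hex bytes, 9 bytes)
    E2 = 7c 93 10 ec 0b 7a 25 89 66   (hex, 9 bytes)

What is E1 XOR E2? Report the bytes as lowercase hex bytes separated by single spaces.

E1 ⊕ E2 = (M1 ⊕ K) ⊕ (M2 ⊕ K) = M1 ⊕ M2 — the shared key cancels under XOR.
byte 0: 6e ^ 7c = 12
byte 1: 21 ^ 93 = b2
byte 2: 9c ^ 10 = 8c
byte 3: 14 ^ ec = f8
byte 4: 82 ^ 0b = 89
byte 5: 43 ^ 7a = 39
byte 6: 39 ^ 25 = 1c
byte 7: b5 ^ 89 = 3c
byte 8: ed ^ 66 = 8b

12 b2 8c f8 89 39 1c 3c 8b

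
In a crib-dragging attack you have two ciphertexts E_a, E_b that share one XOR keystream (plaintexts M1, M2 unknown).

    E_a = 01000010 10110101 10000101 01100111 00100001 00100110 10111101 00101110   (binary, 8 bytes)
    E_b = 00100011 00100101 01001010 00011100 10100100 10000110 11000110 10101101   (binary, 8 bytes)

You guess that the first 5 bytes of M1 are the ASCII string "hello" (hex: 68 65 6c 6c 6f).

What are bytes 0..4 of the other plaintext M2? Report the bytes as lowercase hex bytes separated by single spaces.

First, E_a ⊕ E_b = (M1 ⊕ K) ⊕ (M2 ⊕ K) = M1 ⊕ M2, so the key drops out. Then M2 = (M1 ⊕ M2) ⊕ M1 over the first 5 bytes.
byte 0: (42 xor 23) xor 68 = 61 xor 68 = 09
byte 1: (b5 xor 25) xor 65 = 90 xor 65 = f5
byte 2: (85 xor 4a) xor 6c = cf xor 6c = a3
byte 3: (67 xor 1c) xor 6c = 7b xor 6c = 17
byte 4: (21 xor a4) xor 6f = 85 xor 6f = ea

09 f5 a3 17 ea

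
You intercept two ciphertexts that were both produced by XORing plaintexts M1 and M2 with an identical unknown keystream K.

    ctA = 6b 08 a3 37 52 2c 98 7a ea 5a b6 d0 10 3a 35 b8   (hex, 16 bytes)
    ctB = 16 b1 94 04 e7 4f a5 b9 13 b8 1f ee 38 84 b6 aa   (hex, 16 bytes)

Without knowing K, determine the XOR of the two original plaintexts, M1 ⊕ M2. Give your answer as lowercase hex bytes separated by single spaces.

7d b9 37 33 b5 63 3d c3 f9 e2 a9 3e 28 be 83 12

ctA ⊕ ctB = (M1 ⊕ K) ⊕ (M2 ⊕ K) = M1 ⊕ M2 — the shared key cancels under XOR.
6b ⊕ 16 = 7d
08 ⊕ b1 = b9
a3 ⊕ 94 = 37
37 ⊕ 04 = 33
52 ⊕ e7 = b5
2c ⊕ 4f = 63
98 ⊕ a5 = 3d
7a ⊕ b9 = c3
ea ⊕ 13 = f9
5a ⊕ b8 = e2
b6 ⊕ 1f = a9
d0 ⊕ ee = 3e
10 ⊕ 38 = 28
3a ⊕ 84 = be
35 ⊕ b6 = 83
b8 ⊕ aa = 12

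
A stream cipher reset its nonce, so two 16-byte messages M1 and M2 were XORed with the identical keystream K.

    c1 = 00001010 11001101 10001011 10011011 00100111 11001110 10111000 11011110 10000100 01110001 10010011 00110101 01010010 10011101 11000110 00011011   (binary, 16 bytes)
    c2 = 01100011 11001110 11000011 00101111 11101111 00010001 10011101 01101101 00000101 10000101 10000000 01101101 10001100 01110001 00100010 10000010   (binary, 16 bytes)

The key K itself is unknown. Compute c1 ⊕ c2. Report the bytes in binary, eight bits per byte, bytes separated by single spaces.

01101001 00000011 01001000 10110100 11001000 11011111 00100101 10110011 10000001 11110100 00010011 01011000 11011110 11101100 11100100 10011001

c1 ⊕ c2 = (M1 ⊕ K) ⊕ (M2 ⊕ K) = M1 ⊕ M2 — the shared key cancels under XOR.
0a ^ 63 = 69
cd ^ ce = 03
8b ^ c3 = 48
9b ^ 2f = b4
27 ^ ef = c8
ce ^ 11 = df
b8 ^ 9d = 25
de ^ 6d = b3
84 ^ 05 = 81
71 ^ 85 = f4
93 ^ 80 = 13
35 ^ 6d = 58
52 ^ 8c = de
9d ^ 71 = ec
c6 ^ 22 = e4
1b ^ 82 = 99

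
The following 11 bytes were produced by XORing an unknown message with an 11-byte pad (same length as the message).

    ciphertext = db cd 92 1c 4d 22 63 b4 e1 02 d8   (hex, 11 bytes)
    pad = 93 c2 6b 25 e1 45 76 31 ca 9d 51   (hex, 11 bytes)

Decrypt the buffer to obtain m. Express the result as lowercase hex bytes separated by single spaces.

48 0f f9 39 ac 67 15 85 2b 9f 89

XOR is its own inverse, so applying the key byte-wise gives the result directly.
byte 0: db xor 93 = 48
byte 1: cd xor c2 = 0f
byte 2: 92 xor 6b = f9
byte 3: 1c xor 25 = 39
byte 4: 4d xor e1 = ac
byte 5: 22 xor 45 = 67
byte 6: 63 xor 76 = 15
byte 7: b4 xor 31 = 85
byte 8: e1 xor ca = 2b
byte 9: 02 xor 9d = 9f
byte 10: d8 xor 51 = 89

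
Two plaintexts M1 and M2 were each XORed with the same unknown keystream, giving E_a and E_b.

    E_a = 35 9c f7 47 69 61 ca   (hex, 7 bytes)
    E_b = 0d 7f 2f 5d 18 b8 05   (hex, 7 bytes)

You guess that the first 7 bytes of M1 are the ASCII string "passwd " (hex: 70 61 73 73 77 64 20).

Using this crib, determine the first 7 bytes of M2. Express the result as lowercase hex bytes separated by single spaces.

First, E_a ⊕ E_b = (M1 ⊕ K) ⊕ (M2 ⊕ K) = M1 ⊕ M2, so the key drops out. Then M2 = (M1 ⊕ M2) ⊕ M1 over the first 7 bytes.
byte 0: (35 XOR 0d) XOR 70 = 38 XOR 70 = 48
byte 1: (9c XOR 7f) XOR 61 = e3 XOR 61 = 82
byte 2: (f7 XOR 2f) XOR 73 = d8 XOR 73 = ab
byte 3: (47 XOR 5d) XOR 73 = 1a XOR 73 = 69
byte 4: (69 XOR 18) XOR 77 = 71 XOR 77 = 06
byte 5: (61 XOR b8) XOR 64 = d9 XOR 64 = bd
byte 6: (ca XOR 05) XOR 20 = cf XOR 20 = ef

48 82 ab 69 06 bd ef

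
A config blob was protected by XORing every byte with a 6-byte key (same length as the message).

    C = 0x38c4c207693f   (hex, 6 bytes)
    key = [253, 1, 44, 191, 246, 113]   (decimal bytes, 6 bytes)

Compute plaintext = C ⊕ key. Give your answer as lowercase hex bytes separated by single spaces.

c5 c5 ee b8 9f 4e

38 XOR fd = c5
c4 XOR 01 = c5
c2 XOR 2c = ee
07 XOR bf = b8
69 XOR f6 = 9f
3f XOR 71 = 4e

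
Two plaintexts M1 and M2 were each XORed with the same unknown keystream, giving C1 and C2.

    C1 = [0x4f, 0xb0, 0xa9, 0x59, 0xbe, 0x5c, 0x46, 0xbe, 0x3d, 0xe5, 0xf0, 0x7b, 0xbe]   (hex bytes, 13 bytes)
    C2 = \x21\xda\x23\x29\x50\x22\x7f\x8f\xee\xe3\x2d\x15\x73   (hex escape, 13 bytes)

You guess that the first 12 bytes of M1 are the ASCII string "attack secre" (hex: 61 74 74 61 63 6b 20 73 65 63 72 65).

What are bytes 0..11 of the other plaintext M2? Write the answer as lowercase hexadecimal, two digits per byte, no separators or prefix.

First, C1 ⊕ C2 = (M1 ⊕ K) ⊕ (M2 ⊕ K) = M1 ⊕ M2, so the key drops out. Then M2 = (M1 ⊕ M2) ⊕ M1 over the first 12 bytes.
byte 0: (4f ⊕ 21) ⊕ 61 = 6e ⊕ 61 = 0f
byte 1: (b0 ⊕ da) ⊕ 74 = 6a ⊕ 74 = 1e
byte 2: (a9 ⊕ 23) ⊕ 74 = 8a ⊕ 74 = fe
byte 3: (59 ⊕ 29) ⊕ 61 = 70 ⊕ 61 = 11
byte 4: (be ⊕ 50) ⊕ 63 = ee ⊕ 63 = 8d
byte 5: (5c ⊕ 22) ⊕ 6b = 7e ⊕ 6b = 15
byte 6: (46 ⊕ 7f) ⊕ 20 = 39 ⊕ 20 = 19
byte 7: (be ⊕ 8f) ⊕ 73 = 31 ⊕ 73 = 42
byte 8: (3d ⊕ ee) ⊕ 65 = d3 ⊕ 65 = b6
byte 9: (e5 ⊕ e3) ⊕ 63 = 06 ⊕ 63 = 65
byte 10: (f0 ⊕ 2d) ⊕ 72 = dd ⊕ 72 = af
byte 11: (7b ⊕ 15) ⊕ 65 = 6e ⊕ 65 = 0b

0f1efe118d151942b665af0b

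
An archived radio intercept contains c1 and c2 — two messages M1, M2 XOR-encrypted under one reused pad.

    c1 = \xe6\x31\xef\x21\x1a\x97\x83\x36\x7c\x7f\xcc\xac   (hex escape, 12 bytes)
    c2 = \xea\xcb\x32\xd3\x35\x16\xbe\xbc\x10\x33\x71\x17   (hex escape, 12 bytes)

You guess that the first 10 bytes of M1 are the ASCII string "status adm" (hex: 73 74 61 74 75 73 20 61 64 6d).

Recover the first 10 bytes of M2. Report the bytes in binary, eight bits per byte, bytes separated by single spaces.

01111111 10001110 10111100 10000110 01011010 11110010 00011101 11101011 00001000 00100001

First, c1 ⊕ c2 = (M1 ⊕ K) ⊕ (M2 ⊕ K) = M1 ⊕ M2, so the key drops out. Then M2 = (M1 ⊕ M2) ⊕ M1 over the first 10 bytes.
byte 0: (e6 XOR ea) XOR 73 = 0c XOR 73 = 7f
byte 1: (31 XOR cb) XOR 74 = fa XOR 74 = 8e
byte 2: (ef XOR 32) XOR 61 = dd XOR 61 = bc
byte 3: (21 XOR d3) XOR 74 = f2 XOR 74 = 86
byte 4: (1a XOR 35) XOR 75 = 2f XOR 75 = 5a
byte 5: (97 XOR 16) XOR 73 = 81 XOR 73 = f2
byte 6: (83 XOR be) XOR 20 = 3d XOR 20 = 1d
byte 7: (36 XOR bc) XOR 61 = 8a XOR 61 = eb
byte 8: (7c XOR 10) XOR 64 = 6c XOR 64 = 08
byte 9: (7f XOR 33) XOR 6d = 4c XOR 6d = 21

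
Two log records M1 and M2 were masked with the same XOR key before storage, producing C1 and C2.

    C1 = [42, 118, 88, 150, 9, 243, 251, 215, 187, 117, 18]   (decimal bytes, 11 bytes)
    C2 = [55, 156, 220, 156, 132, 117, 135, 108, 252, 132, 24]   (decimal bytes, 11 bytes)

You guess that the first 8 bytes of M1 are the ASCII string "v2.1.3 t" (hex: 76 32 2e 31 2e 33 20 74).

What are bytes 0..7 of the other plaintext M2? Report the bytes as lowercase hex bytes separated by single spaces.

6b d8 aa 3b a3 b5 5c cf

First, C1 ⊕ C2 = (M1 ⊕ K) ⊕ (M2 ⊕ K) = M1 ⊕ M2, so the key drops out. Then M2 = (M1 ⊕ M2) ⊕ M1 over the first 8 bytes.
byte 0: (2a XOR 37) XOR 76 = 1d XOR 76 = 6b
byte 1: (76 XOR 9c) XOR 32 = ea XOR 32 = d8
byte 2: (58 XOR dc) XOR 2e = 84 XOR 2e = aa
byte 3: (96 XOR 9c) XOR 31 = 0a XOR 31 = 3b
byte 4: (09 XOR 84) XOR 2e = 8d XOR 2e = a3
byte 5: (f3 XOR 75) XOR 33 = 86 XOR 33 = b5
byte 6: (fb XOR 87) XOR 20 = 7c XOR 20 = 5c
byte 7: (d7 XOR 6c) XOR 74 = bb XOR 74 = cf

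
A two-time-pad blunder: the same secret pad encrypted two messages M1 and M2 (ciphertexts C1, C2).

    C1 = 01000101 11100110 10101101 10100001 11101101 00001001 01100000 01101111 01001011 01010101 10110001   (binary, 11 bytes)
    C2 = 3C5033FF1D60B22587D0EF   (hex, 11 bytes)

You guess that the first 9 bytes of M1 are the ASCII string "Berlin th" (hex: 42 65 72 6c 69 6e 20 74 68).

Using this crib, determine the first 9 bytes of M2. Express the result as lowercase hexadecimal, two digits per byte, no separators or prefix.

First, C1 ⊕ C2 = (M1 ⊕ K) ⊕ (M2 ⊕ K) = M1 ⊕ M2, so the key drops out. Then M2 = (M1 ⊕ M2) ⊕ M1 over the first 9 bytes.
byte 0: (45 xor 3c) xor 42 = 79 xor 42 = 3b
byte 1: (e6 xor 50) xor 65 = b6 xor 65 = d3
byte 2: (ad xor 33) xor 72 = 9e xor 72 = ec
byte 3: (a1 xor ff) xor 6c = 5e xor 6c = 32
byte 4: (ed xor 1d) xor 69 = f0 xor 69 = 99
byte 5: (09 xor 60) xor 6e = 69 xor 6e = 07
byte 6: (60 xor b2) xor 20 = d2 xor 20 = f2
byte 7: (6f xor 25) xor 74 = 4a xor 74 = 3e
byte 8: (4b xor 87) xor 68 = cc xor 68 = a4

3bd3ec329907f23ea4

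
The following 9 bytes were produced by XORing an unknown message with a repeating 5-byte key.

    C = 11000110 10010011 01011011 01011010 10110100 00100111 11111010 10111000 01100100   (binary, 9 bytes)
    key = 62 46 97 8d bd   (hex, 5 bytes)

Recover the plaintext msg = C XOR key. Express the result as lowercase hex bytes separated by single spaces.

The 5-byte key repeats, so the effective keystream is 62 46 97 8d bd 62 46 97 8d.
byte 0: c6 ⊕ 62 = a4
byte 1: 93 ⊕ 46 = d5
byte 2: 5b ⊕ 97 = cc
byte 3: 5a ⊕ 8d = d7
byte 4: b4 ⊕ bd = 09
byte 5: 27 ⊕ 62 = 45
byte 6: fa ⊕ 46 = bc
byte 7: b8 ⊕ 97 = 2f
byte 8: 64 ⊕ 8d = e9

a4 d5 cc d7 09 45 bc 2f e9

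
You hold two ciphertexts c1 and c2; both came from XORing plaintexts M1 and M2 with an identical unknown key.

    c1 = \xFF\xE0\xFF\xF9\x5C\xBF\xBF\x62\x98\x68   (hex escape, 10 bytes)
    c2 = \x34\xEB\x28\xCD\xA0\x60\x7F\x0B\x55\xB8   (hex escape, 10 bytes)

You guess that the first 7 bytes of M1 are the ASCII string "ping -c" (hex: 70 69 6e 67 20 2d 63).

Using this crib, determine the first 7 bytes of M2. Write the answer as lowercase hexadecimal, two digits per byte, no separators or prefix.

bb62b953dcf2a3

First, c1 ⊕ c2 = (M1 ⊕ K) ⊕ (M2 ⊕ K) = M1 ⊕ M2, so the key drops out. Then M2 = (M1 ⊕ M2) ⊕ M1 over the first 7 bytes.
byte 0: (ff ^ 34) ^ 70 = cb ^ 70 = bb
byte 1: (e0 ^ eb) ^ 69 = 0b ^ 69 = 62
byte 2: (ff ^ 28) ^ 6e = d7 ^ 6e = b9
byte 3: (f9 ^ cd) ^ 67 = 34 ^ 67 = 53
byte 4: (5c ^ a0) ^ 20 = fc ^ 20 = dc
byte 5: (bf ^ 60) ^ 2d = df ^ 2d = f2
byte 6: (bf ^ 7f) ^ 63 = c0 ^ 63 = a3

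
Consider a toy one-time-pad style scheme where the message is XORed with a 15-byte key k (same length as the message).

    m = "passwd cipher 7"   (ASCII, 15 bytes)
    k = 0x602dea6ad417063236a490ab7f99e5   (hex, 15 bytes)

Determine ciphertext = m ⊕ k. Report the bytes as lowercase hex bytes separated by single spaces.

byte 0: 112 XOR  96 =  16
byte 1:  97 XOR  45 =  76
byte 2: 115 XOR 234 = 153
byte 3: 115 XOR 106 =  25
byte 4: 119 XOR 212 = 163
byte 5: 100 XOR  23 = 115
byte 6:  32 XOR   6 =  38
byte 7:  99 XOR  50 =  81
byte 8: 105 XOR  54 =  95
byte 9: 112 XOR 164 = 212
byte 10: 104 XOR 144 = 248
byte 11: 101 XOR 171 = 206
byte 12: 114 XOR 127 =  13
byte 13:  32 XOR 153 = 185
byte 14:  55 XOR 229 = 210

10 4c 99 19 a3 73 26 51 5f d4 f8 ce 0d b9 d2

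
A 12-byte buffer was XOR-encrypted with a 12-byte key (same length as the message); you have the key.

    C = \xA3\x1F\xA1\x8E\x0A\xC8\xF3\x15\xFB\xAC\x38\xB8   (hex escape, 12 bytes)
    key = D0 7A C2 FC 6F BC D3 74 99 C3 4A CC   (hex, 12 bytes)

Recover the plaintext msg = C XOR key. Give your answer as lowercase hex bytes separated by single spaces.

a3 ⊕ d0 = 73
1f ⊕ 7a = 65
a1 ⊕ c2 = 63
8e ⊕ fc = 72
0a ⊕ 6f = 65
c8 ⊕ bc = 74
f3 ⊕ d3 = 20
15 ⊕ 74 = 61
fb ⊕ 99 = 62
ac ⊕ c3 = 6f
38 ⊕ 4a = 72
b8 ⊕ cc = 74

73 65 63 72 65 74 20 61 62 6f 72 74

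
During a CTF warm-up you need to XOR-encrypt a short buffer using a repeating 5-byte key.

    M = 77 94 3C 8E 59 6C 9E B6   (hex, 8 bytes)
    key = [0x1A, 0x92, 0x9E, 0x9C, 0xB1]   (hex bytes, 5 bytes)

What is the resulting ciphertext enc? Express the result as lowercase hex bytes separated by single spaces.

6d 06 a2 12 e8 76 0c 28

The 5-byte key repeats, so the effective keystream is 1a 92 9e 9c b1 1a 92 9e.
byte 0: 119 ⊕  26 = 109
byte 1: 148 ⊕ 146 =   6
byte 2:  60 ⊕ 158 = 162
byte 3: 142 ⊕ 156 =  18
byte 4:  89 ⊕ 177 = 232
byte 5: 108 ⊕  26 = 118
byte 6: 158 ⊕ 146 =  12
byte 7: 182 ⊕ 158 =  40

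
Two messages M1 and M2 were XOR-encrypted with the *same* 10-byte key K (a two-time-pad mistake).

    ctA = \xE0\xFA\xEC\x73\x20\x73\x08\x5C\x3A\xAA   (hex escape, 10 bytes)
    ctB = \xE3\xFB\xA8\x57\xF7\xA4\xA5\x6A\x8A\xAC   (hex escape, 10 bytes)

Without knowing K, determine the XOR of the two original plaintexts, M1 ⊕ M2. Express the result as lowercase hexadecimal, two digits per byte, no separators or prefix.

03014424d7d7ad36b006

ctA ⊕ ctB = (M1 ⊕ K) ⊕ (M2 ⊕ K) = M1 ⊕ M2 — the shared key cancels under XOR.
e0 ^ e3 = 03
fa ^ fb = 01
ec ^ a8 = 44
73 ^ 57 = 24
20 ^ f7 = d7
73 ^ a4 = d7
08 ^ a5 = ad
5c ^ 6a = 36
3a ^ 8a = b0
aa ^ ac = 06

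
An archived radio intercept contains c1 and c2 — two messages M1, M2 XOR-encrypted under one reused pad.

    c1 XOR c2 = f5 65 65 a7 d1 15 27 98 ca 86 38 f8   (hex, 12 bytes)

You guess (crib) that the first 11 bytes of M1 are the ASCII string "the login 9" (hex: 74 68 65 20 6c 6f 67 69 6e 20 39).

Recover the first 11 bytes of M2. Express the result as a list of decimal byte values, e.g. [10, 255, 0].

Since c1 ⊕ c2 = M1 ⊕ M2, XORing with the guessed M1 bytes yields the corresponding M2 bytes: M2 = (c1 ⊕ c2) ⊕ M1.
byte 0: 245 ^ 116 = 129
byte 1: 101 ^ 104 =  13
byte 2: 101 ^ 101 =   0
byte 3: 167 ^  32 = 135
byte 4: 209 ^ 108 = 189
byte 5:  21 ^ 111 = 122
byte 6:  39 ^ 103 =  64
byte 7: 152 ^ 105 = 241
byte 8: 202 ^ 110 = 164
byte 9: 134 ^  32 = 166
byte 10:  56 ^  57 =   1

[129, 13, 0, 135, 189, 122, 64, 241, 164, 166, 1]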